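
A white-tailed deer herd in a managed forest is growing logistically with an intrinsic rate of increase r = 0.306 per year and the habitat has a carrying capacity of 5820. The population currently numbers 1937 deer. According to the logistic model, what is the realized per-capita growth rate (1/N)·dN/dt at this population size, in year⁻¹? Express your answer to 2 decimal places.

0.20 per year

(1/N)·dN/dt = r(1 − N/K) = 0.306 × (1 − 1937/5820).
= 0.306 × 0.66718 = 0.20416.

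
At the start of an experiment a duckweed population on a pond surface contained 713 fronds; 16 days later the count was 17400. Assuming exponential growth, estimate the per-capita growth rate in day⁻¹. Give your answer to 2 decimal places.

0.20 per day

From N(t) = N₀·e^(rt): e^(r·16) = 17400/713 = 24.404.
r·16 = ln(24.404) = 3.1947, so r = 3.1947/16 = 0.19967.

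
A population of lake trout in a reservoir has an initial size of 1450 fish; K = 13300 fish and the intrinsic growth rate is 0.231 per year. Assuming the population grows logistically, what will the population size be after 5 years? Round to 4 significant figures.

A = (K − N₀)/N₀ = (13300 − 1450)/1450 = 8.1724.
N(t) = K/(1 + A·e^(−rt)) = 13300/(1 + 8.1724×e^(−0.231×5)).
e^(−1.155) = 0.31506; denominator = 1 + 8.1724×0.31506 = 3.5748.
N = 13300/3.5748 = 3720.51.

3721 fish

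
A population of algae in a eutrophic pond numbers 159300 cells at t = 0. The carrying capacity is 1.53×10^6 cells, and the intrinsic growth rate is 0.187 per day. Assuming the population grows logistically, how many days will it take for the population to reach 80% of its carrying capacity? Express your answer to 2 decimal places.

A = (K − N₀)/N₀ = (1.53×10^6 − 159300)/159300 = 8.6045.
Solve 1.53×10^6/(1 + 8.6045·e^(−0.187t)) = 1.224×10^6: 1 + 8.6045·e^(−0.187t) = 1.25, so e^(−0.187t) = 0.0290545.
−0.187·t = ln(0.0290545) = -3.5386, so t = 3.5386/0.187 = 18.923.

18.92 days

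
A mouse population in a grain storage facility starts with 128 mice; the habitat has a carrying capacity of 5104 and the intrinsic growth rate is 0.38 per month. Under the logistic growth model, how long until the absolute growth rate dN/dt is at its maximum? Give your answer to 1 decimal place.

9.6 months

Logistic growth is fastest at N = K/2 = 2552.
A = (K − N₀)/N₀ = 38.875. Set K/(1 + A·e^(−rt)) = K/2 → A·e^(−rt) = 1.
e^(−0.38t) = 1/38.875 = 0.0257235, so t = ln(38.875)/0.38 = 3.6604/0.38 = 9.6325.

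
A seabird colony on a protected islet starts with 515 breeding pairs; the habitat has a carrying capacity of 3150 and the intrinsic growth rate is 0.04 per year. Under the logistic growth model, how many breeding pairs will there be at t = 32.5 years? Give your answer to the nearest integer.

A = (K − N₀)/N₀ = (3150 − 515)/515 = 5.1165.
N(t) = K/(1 + A·e^(−rt)) = 3150/(1 + 5.1165×e^(−0.04×32.5)).
e^(−1.3) = 0.27253; denominator = 1 + 5.1165×0.27253 = 2.3944.
N = 3150/2.3944 = 1315.56.

1316 breeding pairs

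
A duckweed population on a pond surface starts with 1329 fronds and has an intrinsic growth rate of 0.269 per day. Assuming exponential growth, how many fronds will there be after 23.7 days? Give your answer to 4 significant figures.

780300 fronds

N(t) = N₀·e^(rt) = 1329 × e^(0.269×23.7) = 1329 × e^6.375.
e^6.375 ≈ 587.16, so N ≈ 1329 × 587.16 = 780338.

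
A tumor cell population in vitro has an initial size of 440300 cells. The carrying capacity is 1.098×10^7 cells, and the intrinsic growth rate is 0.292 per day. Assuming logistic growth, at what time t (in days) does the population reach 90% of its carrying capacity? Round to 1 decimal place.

18.4 days

A = (K − N₀)/N₀ = (1.098×10^7 − 440300)/440300 = 23.938.
Solve 1.098×10^7/(1 + 23.938·e^(−0.292t)) = 9.882×10^6: 1 + 23.938·e^(−0.292t) = 1.1111, so e^(−0.292t) = 0.00464171.
−0.292·t = ln(0.00464171) = -5.3727, so t = 5.3727/0.292 = 18.4.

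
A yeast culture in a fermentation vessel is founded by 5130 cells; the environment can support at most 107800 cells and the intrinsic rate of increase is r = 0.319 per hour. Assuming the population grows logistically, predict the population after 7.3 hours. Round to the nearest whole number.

36545 cells

A = (K − N₀)/N₀ = (107800 − 5130)/5130 = 20.014.
N(t) = K/(1 + A·e^(−rt)) = 107800/(1 + 20.014×e^(−0.319×7.3)).
e^(−2.329) = 0.097422; denominator = 1 + 20.014×0.097422 = 2.9498.
N = 107800/2.9498 = 36545.2.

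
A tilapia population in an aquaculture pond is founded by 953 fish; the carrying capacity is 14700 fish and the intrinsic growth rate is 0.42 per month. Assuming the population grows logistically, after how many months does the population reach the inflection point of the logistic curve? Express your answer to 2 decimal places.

Logistic growth is fastest at N = K/2 = 7350.
A = (K − N₀)/N₀ = 14.425. Set K/(1 + A·e^(−rt)) = K/2 → A·e^(−rt) = 1.
e^(−0.42t) = 1/14.425 = 0.0693242, so t = ln(14.425)/0.42 = 2.669/0.42 = 6.3547.

6.35 months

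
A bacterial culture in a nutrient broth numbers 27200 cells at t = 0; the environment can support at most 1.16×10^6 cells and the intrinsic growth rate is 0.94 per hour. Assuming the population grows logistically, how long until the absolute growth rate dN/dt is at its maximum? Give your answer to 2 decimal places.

3.97 hours

Logistic growth is fastest at N = K/2 = 580000.
A = (K − N₀)/N₀ = 41.647. Set K/(1 + A·e^(−rt)) = K/2 → A·e^(−rt) = 1.
e^(−0.94t) = 1/41.647 = 0.0240113, so t = ln(41.647)/0.94 = 3.7292/0.94 = 3.9673.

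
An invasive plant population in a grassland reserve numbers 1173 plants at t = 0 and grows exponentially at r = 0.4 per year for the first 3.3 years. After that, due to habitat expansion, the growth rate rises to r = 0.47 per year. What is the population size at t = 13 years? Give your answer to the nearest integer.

Phase 1: N(3.3) = 1173·e^(0.4×3.3) = 1173·e^1.32 = 4391.03.
Phase 2 runs for 13 − 3.3 = 9.7 years at r = 0.47.
N(13) = 4391.03·e^(0.47×9.7) = 4391.03·e^4.559 = 419291.

419291 plants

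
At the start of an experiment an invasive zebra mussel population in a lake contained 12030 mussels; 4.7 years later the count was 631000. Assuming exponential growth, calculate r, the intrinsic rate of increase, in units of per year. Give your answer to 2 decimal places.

From N(t) = N₀·e^(rt): e^(r·4.7) = 631000/12030 = 52.452.
r·4.7 = ln(52.452) = 3.9599, so r = 3.9599/4.7 = 0.84253.

0.84 per year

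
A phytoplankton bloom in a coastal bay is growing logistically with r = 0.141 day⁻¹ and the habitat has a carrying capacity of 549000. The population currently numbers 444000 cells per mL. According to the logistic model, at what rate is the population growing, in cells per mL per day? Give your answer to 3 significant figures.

dN/dt = rN(1 − N/K) = 0.141 × 444000 × (1 − 444000/549000).
1 − 444000/549000 = 0.19126; dN/dt = 0.141 × 444000 × 0.19126 = 11973.

12000 cells per mL per day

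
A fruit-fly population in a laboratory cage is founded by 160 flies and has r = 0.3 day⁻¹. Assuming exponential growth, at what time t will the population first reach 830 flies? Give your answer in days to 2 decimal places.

Set N₀·e^(rt) = 830: e^(0.3·t) = 830/160 = 5.1875.
0.3·t = ln(5.1875) = 1.6463, so t = 1.6463/0.3 = 5.4875.

5.49 days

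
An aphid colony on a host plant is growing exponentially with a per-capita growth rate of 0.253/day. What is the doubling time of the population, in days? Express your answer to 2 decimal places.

2.74 days

Doubling time t_d = ln(2)/r = 0.6931/0.253 = 2.7397.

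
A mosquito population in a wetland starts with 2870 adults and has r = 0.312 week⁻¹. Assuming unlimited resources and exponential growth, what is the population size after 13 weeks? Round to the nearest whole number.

165722 adults

N(t) = N₀·e^(rt) = 2870 × e^(0.312×13) = 2870 × e^4.056.
e^4.056 ≈ 57.743, so N ≈ 2870 × 57.743 = 165722.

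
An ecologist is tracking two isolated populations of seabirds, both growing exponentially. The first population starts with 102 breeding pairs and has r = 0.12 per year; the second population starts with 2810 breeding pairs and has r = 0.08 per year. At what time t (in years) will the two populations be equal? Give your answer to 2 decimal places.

82.90 years

Set 102·e^(0.12t) = 2810·e^(0.08t).
e^((0.12 − 0.08)t) = 2810/102 → e^(0.04·t) = 27.549.
0.04·t = ln(27.549) = 3.316, so t = 3.316/0.04 = 82.899.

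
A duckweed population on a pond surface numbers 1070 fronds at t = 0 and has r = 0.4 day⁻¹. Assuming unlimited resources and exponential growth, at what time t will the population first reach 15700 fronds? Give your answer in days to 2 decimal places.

6.72 days

Set N₀·e^(rt) = 15700: e^(0.4·t) = 15700/1070 = 14.673.
0.4·t = ln(14.673) = 2.686, so t = 2.686/0.4 = 6.715.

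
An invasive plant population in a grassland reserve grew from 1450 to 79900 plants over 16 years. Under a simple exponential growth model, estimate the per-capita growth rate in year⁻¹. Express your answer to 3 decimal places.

0.251 per year

From N(t) = N₀·e^(rt): e^(r·16) = 79900/1450 = 55.103.
r·16 = ln(55.103) = 4.0092, so r = 4.0092/16 = 0.25058.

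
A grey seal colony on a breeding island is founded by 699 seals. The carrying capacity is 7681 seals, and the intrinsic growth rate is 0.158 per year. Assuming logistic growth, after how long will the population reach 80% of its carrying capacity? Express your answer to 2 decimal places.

A = (K − N₀)/N₀ = (7681 − 699)/699 = 9.9886.
Solve 7681/(1 + 9.9886·e^(−0.158t)) = 6144.8: 1 + 9.9886·e^(−0.158t) = 1.25, so e^(−0.158t) = 0.0250286.
−0.158·t = ln(0.0250286) = -3.6877, so t = 3.6877/0.158 = 23.34.

23.34 years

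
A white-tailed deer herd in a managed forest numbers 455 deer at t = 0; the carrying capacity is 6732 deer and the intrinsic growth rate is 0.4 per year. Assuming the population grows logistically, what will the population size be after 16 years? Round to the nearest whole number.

A = (K − N₀)/N₀ = (6732 − 455)/455 = 13.796.
N(t) = K/(1 + A·e^(−rt)) = 6732/(1 + 13.796×e^(−0.4×16)).
e^(−6.4) = 0.0016616; denominator = 1 + 13.796×0.0016616 = 1.0229.
N = 6732/1.0229 = 6581.15.

6581 deer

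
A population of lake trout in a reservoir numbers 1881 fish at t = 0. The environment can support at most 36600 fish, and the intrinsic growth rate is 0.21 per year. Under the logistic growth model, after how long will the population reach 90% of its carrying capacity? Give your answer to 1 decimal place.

A = (K − N₀)/N₀ = (36600 − 1881)/1881 = 18.458.
Solve 36600/(1 + 18.458·e^(−0.21t)) = 32940: 1 + 18.458·e^(−0.21t) = 1.1111, so e^(−0.21t) = 0.00601976.
−0.21·t = ln(0.00601976) = -5.1127, so t = 5.1127/0.21 = 24.346.

24.3 years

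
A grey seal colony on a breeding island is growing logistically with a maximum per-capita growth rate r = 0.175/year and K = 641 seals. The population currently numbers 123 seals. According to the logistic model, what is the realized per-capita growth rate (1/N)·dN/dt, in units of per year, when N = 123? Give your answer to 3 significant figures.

(1/N)·dN/dt = r(1 − N/K) = 0.175 × (1 − 123/641).
= 0.175 × 0.80811 = 0.14142.

0.141 per year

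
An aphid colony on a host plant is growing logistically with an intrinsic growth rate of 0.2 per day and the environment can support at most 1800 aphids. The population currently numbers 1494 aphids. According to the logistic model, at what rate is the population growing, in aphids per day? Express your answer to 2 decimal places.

dN/dt = rN(1 − N/K) = 0.2 × 1494 × (1 − 1494/1800).
1 − 1494/1800 = 0.17; dN/dt = 0.2 × 1494 × 0.17 = 50.796.

50.80 aphids per day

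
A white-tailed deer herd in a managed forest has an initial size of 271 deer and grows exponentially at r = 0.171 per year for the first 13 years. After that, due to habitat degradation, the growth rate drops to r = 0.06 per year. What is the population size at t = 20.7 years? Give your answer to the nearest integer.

3972 deer

Phase 1: N(13) = 271·e^(0.171×13) = 271·e^2.223 = 2502.68.
Phase 2 runs for 20.7 − 13 = 7.7 years at r = 0.06.
N(20.7) = 2502.68·e^(0.06×7.7) = 2502.68·e^0.462 = 3972.37.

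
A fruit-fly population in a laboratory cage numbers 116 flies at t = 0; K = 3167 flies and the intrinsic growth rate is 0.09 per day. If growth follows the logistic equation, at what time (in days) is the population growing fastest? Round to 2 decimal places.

36.33 days

Logistic growth is fastest at N = K/2 = 1583.5.
A = (K − N₀)/N₀ = 26.302. Set K/(1 + A·e^(−rt)) = K/2 → A·e^(−rt) = 1.
e^(−0.09t) = 1/26.302 = 0.0380203, so t = ln(26.302)/0.09 = 3.2696/0.09 = 36.329.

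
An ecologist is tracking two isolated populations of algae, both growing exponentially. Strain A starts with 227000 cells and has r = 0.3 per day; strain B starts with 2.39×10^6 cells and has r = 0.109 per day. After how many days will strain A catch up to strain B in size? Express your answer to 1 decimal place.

12.3 days

Set 227000·e^(0.3t) = 2.39×10^6·e^(0.109t).
e^((0.3 − 0.109)t) = 2.39×10^6/227000 → e^(0.191·t) = 10.529.
0.191·t = ln(10.529) = 2.3541, so t = 2.3541/0.191 = 12.325.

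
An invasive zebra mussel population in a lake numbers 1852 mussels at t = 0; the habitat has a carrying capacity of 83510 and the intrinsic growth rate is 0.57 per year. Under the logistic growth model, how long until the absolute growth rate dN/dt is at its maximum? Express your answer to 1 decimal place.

6.6 years

Logistic growth is fastest at N = K/2 = 41755.
A = (K − N₀)/N₀ = 44.092. Set K/(1 + A·e^(−rt)) = K/2 → A·e^(−rt) = 1.
e^(−0.57t) = 1/44.092 = 0.02268, so t = ln(44.092)/0.57 = 3.7863/0.57 = 6.6426.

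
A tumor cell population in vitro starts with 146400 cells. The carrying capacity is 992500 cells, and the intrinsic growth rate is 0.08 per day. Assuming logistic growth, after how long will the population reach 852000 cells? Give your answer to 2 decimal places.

A = (K − N₀)/N₀ = (992500 − 146400)/146400 = 5.7794.
Solve 992500/(1 + 5.7794·e^(−0.08t)) = 852000: 1 + 5.7794·e^(−0.08t) = 1.1649, so e^(−0.08t) = 0.0285336.
−0.08·t = ln(0.0285336) = -3.5567, so t = 3.5567/0.08 = 44.458.

44.46 days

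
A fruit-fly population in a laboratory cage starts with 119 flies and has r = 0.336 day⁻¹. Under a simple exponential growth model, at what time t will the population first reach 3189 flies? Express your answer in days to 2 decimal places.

Set N₀·e^(rt) = 3189: e^(0.336·t) = 3189/119 = 26.798.
0.336·t = ln(26.798) = 3.2883, so t = 3.2883/0.336 = 9.7867.

9.79 days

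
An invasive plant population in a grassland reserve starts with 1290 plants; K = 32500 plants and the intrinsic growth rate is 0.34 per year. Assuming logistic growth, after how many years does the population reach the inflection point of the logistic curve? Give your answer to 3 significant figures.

9.37 years

Logistic growth is fastest at N = K/2 = 16250.
A = (K − N₀)/N₀ = 24.194. Set K/(1 + A·e^(−rt)) = K/2 → A·e^(−rt) = 1.
e^(−0.34t) = 1/24.194 = 0.0413329, so t = ln(24.194)/0.34 = 3.1861/0.34 = 9.3709.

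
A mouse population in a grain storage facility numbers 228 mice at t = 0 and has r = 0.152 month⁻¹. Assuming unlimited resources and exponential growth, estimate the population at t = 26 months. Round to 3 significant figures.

N(t) = N₀·e^(rt) = 228 × e^(0.152×26) = 228 × e^3.952.
e^3.952 ≈ 52.039, so N ≈ 228 × 52.039 = 11865.

11900 mice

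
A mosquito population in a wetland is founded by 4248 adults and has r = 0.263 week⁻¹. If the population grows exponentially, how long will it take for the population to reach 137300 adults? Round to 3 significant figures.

13.2 weeks

Set N₀·e^(rt) = 137300: e^(0.263·t) = 137300/4248 = 32.321.
0.263·t = ln(32.321) = 3.4757, so t = 3.4757/0.263 = 13.216.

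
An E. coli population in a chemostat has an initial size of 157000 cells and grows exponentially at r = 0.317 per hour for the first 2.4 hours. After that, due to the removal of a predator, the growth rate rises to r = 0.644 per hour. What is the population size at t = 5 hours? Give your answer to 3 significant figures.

Phase 1: N(2.4) = 157000·e^(0.317×2.4) = 157000·e^0.7608 = 335978.
Phase 2 runs for 5 − 2.4 = 2.6 hours at r = 0.644.
N(5) = 335978·e^(0.644×2.6) = 335978·e^1.674 = 1.792642×10^6.

1790000 cells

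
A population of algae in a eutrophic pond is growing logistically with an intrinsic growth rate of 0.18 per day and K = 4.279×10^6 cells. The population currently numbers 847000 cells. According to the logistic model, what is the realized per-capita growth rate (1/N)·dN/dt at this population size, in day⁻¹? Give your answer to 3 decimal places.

0.144 per day

(1/N)·dN/dt = r(1 − N/K) = 0.18 × (1 − 847000/4.279×10^6).
= 0.18 × 0.80206 = 0.14437.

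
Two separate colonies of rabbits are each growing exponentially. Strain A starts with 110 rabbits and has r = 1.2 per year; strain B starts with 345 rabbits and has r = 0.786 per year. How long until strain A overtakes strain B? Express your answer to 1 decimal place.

Set 110·e^(1.2t) = 345·e^(0.786t).
e^((1.2 − 0.786)t) = 345/110 → e^(0.414·t) = 3.1364.
0.414·t = ln(3.1364) = 1.1431, so t = 1.1431/0.414 = 2.761.

2.8 years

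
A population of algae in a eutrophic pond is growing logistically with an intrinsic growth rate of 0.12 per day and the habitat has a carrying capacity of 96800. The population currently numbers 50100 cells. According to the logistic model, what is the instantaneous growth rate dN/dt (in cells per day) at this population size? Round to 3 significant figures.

2900 cells per day

dN/dt = rN(1 − N/K) = 0.12 × 50100 × (1 − 50100/96800).
1 − 50100/96800 = 0.48244; dN/dt = 0.12 × 50100 × 0.48244 = 2900.4.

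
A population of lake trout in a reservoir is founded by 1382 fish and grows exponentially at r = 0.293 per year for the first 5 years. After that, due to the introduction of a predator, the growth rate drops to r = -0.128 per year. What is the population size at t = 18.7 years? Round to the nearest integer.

1036 fish

Phase 1: N(5) = 1382·e^(0.293×5) = 1382·e^1.465 = 5980.66.
Phase 2 runs for 18.7 − 5 = 13.7 years at r = -0.128.
N(18.7) = 5980.66·e^(-0.128×13.7) = 5980.66·e^-1.754 = 1035.55.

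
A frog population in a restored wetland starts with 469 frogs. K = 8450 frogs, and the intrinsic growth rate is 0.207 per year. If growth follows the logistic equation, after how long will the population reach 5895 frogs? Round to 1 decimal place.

A = (K − N₀)/N₀ = (8450 − 469)/469 = 17.017.
Solve 8450/(1 + 17.017·e^(−0.207t)) = 5895: 1 + 17.017·e^(−0.207t) = 1.4334, so e^(−0.207t) = 0.0254696.
−0.207·t = ln(0.0254696) = -3.6703, so t = 3.6703/0.207 = 17.731.

17.7 years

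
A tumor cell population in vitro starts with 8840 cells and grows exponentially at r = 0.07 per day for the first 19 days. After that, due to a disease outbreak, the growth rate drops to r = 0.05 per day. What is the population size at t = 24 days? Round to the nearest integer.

42918 cells

Phase 1: N(19) = 8840·e^(0.07×19) = 8840·e^1.33 = 33424.4.
Phase 2 runs for 24 − 19 = 5 days at r = 0.05.
N(24) = 33424.4·e^(0.05×5) = 33424.4·e^0.25 = 42917.8.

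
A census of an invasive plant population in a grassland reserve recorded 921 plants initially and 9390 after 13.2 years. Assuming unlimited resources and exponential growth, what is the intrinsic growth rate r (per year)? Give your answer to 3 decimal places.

0.176 per year

From N(t) = N₀·e^(rt): e^(r·13.2) = 9390/921 = 10.195.
r·13.2 = ln(10.195) = 2.3219, so r = 2.3219/13.2 = 0.1759.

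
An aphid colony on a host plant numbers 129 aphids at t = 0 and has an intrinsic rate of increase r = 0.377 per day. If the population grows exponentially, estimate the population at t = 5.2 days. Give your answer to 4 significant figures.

N(t) = N₀·e^(rt) = 129 × e^(0.377×5.2) = 129 × e^1.96.
e^1.96 ≈ 7.1022, so N ≈ 129 × 7.1022 = 916.18.

916.2 aphids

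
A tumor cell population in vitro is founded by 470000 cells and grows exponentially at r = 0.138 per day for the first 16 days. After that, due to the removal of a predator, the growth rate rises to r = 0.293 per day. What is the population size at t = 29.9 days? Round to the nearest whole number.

251056350 cells

Phase 1: N(16) = 470000·e^(0.138×16) = 470000·e^2.208 = 4.275826×10^6.
Phase 2 runs for 29.9 − 16 = 13.9 days at r = 0.293.
N(29.9) = 4.275826×10^6·e^(0.293×13.9) = 4.275826×10^6·e^4.073 = 2.510563×10^8.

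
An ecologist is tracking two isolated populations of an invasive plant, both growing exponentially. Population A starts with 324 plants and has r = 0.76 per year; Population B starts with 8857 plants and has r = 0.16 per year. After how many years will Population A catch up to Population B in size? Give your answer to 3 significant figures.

5.51 years

Set 324·e^(0.76t) = 8857·e^(0.16t).
e^((0.76 − 0.16)t) = 8857/324 → e^(0.6·t) = 27.336.
0.6·t = ln(27.336) = 3.3082, so t = 3.3082/0.6 = 5.5137.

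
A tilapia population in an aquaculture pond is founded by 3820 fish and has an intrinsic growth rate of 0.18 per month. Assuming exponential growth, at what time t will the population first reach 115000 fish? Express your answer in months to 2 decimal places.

Set N₀·e^(rt) = 115000: e^(0.18·t) = 115000/3820 = 30.105.
0.18·t = ln(30.105) = 3.4047, so t = 3.4047/0.18 = 18.915.

18.91 months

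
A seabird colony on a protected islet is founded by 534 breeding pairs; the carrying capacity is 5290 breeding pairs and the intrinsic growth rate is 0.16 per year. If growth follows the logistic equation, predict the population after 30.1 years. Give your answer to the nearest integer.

A = (K − N₀)/N₀ = (5290 − 534)/534 = 8.9064.
N(t) = K/(1 + A·e^(−rt)) = 5290/(1 + 8.9064×e^(−0.16×30.1)).
e^(−4.816) = 0.0080991; denominator = 1 + 8.9064×0.0080991 = 1.0721.
N = 5290/1.0721 = 4934.09.

4934 breeding pairs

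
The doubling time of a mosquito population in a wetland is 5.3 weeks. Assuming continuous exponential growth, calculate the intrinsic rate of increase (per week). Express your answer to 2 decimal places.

0.13 per week

r = ln(2)/t_d = 0.6931/5.3 = 0.13078.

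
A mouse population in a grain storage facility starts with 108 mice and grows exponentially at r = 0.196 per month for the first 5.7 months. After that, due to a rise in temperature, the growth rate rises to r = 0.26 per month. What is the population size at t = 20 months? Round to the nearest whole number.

Phase 1: N(5.7) = 108·e^(0.196×5.7) = 108·e^1.117 = 330.079.
Phase 2 runs for 20 − 5.7 = 14.3 months at r = 0.26.
N(20) = 330.079·e^(0.26×14.3) = 330.079·e^3.718 = 13593.3.

13593 mice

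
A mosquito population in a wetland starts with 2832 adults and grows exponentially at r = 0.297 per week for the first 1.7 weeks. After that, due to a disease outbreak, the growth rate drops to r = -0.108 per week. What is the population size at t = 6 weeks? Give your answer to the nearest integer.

Phase 1: N(1.7) = 2832·e^(0.297×1.7) = 2832·e^0.5049 = 4692.11.
Phase 2 runs for 6 − 1.7 = 4.3 weeks at r = -0.108.
N(6) = 4692.11·e^(-0.108×4.3) = 4692.11·e^-0.4644 = 2949.05.

2949 adults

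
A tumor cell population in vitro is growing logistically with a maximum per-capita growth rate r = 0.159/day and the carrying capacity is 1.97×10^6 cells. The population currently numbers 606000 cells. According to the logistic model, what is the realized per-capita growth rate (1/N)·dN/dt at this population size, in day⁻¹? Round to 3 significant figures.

(1/N)·dN/dt = r(1 − N/K) = 0.159 × (1 − 606000/1.97×10^6).
= 0.159 × 0.69239 = 0.11009.

0.110 per day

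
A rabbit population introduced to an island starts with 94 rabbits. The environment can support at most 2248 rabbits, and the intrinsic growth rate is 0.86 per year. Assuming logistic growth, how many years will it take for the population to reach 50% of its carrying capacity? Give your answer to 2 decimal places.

3.64 years

A = (K − N₀)/N₀ = (2248 − 94)/94 = 22.915.
Solve 2248/(1 + 22.915·e^(−0.86t)) = 1124: 1 + 22.915·e^(−0.86t) = 2, so e^(−0.86t) = 0.0436397.
−0.86·t = ln(0.0436397) = -3.1318, so t = 3.1318/0.86 = 3.6416.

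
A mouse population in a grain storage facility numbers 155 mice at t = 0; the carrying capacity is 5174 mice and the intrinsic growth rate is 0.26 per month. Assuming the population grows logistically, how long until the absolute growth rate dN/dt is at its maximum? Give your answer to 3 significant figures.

Logistic growth is fastest at N = K/2 = 2587.
A = (K − N₀)/N₀ = 32.381. Set K/(1 + A·e^(−rt)) = K/2 → A·e^(−rt) = 1.
e^(−0.26t) = 1/32.381 = 0.0308826, so t = ln(32.381)/0.26 = 3.4776/0.26 = 13.375.

13.4 months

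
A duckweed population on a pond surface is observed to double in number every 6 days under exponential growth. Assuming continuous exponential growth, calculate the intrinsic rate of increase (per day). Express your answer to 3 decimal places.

r = ln(2)/t_d = 0.6931/6 = 0.11552.

0.116 per day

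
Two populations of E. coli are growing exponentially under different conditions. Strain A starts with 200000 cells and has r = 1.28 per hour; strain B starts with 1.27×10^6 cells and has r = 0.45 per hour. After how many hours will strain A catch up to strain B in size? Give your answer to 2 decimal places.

Set 200000·e^(1.28t) = 1.27×10^6·e^(0.45t).
e^((1.28 − 0.45)t) = 1.27×10^6/200000 → e^(0.83·t) = 6.35.
0.83·t = ln(6.35) = 1.8485, so t = 1.8485/0.83 = 2.2271.

2.23 hours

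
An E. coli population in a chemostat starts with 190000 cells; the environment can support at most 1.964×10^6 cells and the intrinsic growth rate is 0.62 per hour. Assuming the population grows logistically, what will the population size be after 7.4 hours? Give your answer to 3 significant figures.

1790000 cells

A = (K − N₀)/N₀ = (1.964×10^6 − 190000)/190000 = 9.3368.
N(t) = K/(1 + A·e^(−rt)) = 1.964×10^6/(1 + 9.3368×e^(−0.62×7.4)).
e^(−4.588) = 0.010173; denominator = 1 + 9.3368×0.010173 = 1.095.
N = 1.964×10^6/1.095 = 1.793631×10^6.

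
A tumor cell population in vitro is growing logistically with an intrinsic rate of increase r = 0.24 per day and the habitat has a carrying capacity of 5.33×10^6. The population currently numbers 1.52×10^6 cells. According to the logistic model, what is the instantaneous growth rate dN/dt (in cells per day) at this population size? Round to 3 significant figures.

dN/dt = rN(1 − N/K) = 0.24 × 1.52×10^6 × (1 − 1.52×10^6/5.33×10^6).
1 − 1.52×10^6/5.33×10^6 = 0.71482; dN/dt = 0.24 × 1.52×10^6 × 0.71482 = 2.60767×10^5.

261000 cells per day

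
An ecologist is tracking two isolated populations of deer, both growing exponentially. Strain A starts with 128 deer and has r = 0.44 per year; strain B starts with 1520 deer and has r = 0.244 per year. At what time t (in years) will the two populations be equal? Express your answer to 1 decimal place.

12.6 years

Set 128·e^(0.44t) = 1520·e^(0.244t).
e^((0.44 − 0.244)t) = 1520/128 → e^(0.196·t) = 11.875.
0.196·t = ln(11.875) = 2.4744, so t = 2.4744/0.196 = 12.625.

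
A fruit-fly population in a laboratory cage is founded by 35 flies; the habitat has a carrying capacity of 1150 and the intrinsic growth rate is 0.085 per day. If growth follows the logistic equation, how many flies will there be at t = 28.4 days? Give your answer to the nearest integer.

299 flies

A = (K − N₀)/N₀ = (1150 − 35)/35 = 31.857.
N(t) = K/(1 + A·e^(−rt)) = 1150/(1 + 31.857×e^(−0.085×28.4)).
e^(−2.414) = 0.089457; denominator = 1 + 31.857×0.089457 = 3.8498.
N = 1150/3.8498 = 298.714.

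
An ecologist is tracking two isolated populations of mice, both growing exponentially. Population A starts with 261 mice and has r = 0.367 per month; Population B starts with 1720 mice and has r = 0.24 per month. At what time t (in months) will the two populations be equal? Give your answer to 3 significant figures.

Set 261·e^(0.367t) = 1720·e^(0.24t).
e^((0.367 − 0.24)t) = 1720/261 → e^(0.127·t) = 6.59.
0.127·t = ln(6.59) = 1.8856, so t = 1.8856/0.127 = 14.847.

14.8 months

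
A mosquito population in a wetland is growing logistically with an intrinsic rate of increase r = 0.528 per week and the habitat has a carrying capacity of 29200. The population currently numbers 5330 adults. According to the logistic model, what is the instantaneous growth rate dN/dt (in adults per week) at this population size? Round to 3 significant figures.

2300 adults per week

dN/dt = rN(1 − N/K) = 0.528 × 5330 × (1 − 5330/29200).
1 − 5330/29200 = 0.81747; dN/dt = 0.528 × 5330 × 0.81747 = 2300.5.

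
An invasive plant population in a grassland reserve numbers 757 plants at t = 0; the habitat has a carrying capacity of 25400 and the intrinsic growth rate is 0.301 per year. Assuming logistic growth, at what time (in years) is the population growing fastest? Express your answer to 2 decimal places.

11.57 years

Logistic growth is fastest at N = K/2 = 12700.
A = (K − N₀)/N₀ = 32.554. Set K/(1 + A·e^(−rt)) = K/2 → A·e^(−rt) = 1.
e^(−0.301t) = 1/32.554 = 0.0307187, so t = ln(32.554)/0.301 = 3.4829/0.301 = 11.571.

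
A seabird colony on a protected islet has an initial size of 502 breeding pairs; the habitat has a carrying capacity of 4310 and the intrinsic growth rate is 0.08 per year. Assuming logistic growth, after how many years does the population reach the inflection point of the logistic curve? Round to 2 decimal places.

Logistic growth is fastest at N = K/2 = 2155.
A = (K − N₀)/N₀ = 7.5857. Set K/(1 + A·e^(−rt)) = K/2 → A·e^(−rt) = 1.
e^(−0.08t) = 1/7.5857 = 0.131828, so t = ln(7.5857)/0.08 = 2.0263/0.08 = 25.328.

25.33 years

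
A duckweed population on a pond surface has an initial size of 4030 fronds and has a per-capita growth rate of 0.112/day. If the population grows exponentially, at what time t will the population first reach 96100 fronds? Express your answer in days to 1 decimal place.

Set N₀·e^(rt) = 96100: e^(0.112·t) = 96100/4030 = 23.846.
0.112·t = ln(23.846) = 3.1716, so t = 3.1716/0.112 = 28.318.

28.3 days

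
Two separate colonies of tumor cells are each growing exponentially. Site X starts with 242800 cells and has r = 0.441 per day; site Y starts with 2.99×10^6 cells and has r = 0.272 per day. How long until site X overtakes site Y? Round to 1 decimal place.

14.9 days

Set 242800·e^(0.441t) = 2.99×10^6·e^(0.272t).
e^((0.441 − 0.272)t) = 2.99×10^6/242800 → e^(0.169·t) = 12.315.
0.169·t = ln(12.315) = 2.5108, so t = 2.5108/0.169 = 14.857.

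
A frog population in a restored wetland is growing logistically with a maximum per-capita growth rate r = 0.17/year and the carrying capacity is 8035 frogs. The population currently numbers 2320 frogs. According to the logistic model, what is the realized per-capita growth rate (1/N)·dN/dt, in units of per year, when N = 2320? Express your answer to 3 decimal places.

0.121 per year

(1/N)·dN/dt = r(1 − N/K) = 0.17 × (1 − 2320/8035).
= 0.17 × 0.71126 = 0.12091.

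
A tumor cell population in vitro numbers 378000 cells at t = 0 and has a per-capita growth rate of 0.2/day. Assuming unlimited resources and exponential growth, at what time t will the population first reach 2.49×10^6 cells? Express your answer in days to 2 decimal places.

9.43 days

Set N₀·e^(rt) = 2.49×10^6: e^(0.2·t) = 2.49×10^6/378000 = 6.5873.
0.2·t = ln(6.5873) = 1.8851, so t = 1.8851/0.2 = 9.4257.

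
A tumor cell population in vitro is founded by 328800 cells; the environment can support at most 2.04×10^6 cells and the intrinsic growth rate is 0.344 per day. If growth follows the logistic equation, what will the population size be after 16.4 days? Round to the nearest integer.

2003022 cells

A = (K − N₀)/N₀ = (2.04×10^6 − 328800)/328800 = 5.2044.
N(t) = K/(1 + A·e^(−rt)) = 2.04×10^6/(1 + 5.2044×e^(−0.344×16.4)).
e^(−5.642) = 0.0035472; denominator = 1 + 5.2044×0.0035472 = 1.0185.
N = 2.04×10^6/1.0185 = 2.003022×10^6.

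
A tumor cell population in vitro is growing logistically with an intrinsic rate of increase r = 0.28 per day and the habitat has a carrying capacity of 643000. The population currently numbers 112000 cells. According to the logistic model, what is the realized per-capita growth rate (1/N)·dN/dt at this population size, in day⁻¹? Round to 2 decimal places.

(1/N)·dN/dt = r(1 − N/K) = 0.28 × (1 − 112000/643000).
= 0.28 × 0.82582 = 0.23123.

0.23 per day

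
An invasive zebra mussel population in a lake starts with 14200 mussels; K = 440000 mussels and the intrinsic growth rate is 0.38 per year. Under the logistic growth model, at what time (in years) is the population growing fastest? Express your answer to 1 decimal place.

8.9 years

Logistic growth is fastest at N = K/2 = 220000.
A = (K − N₀)/N₀ = 29.986. Set K/(1 + A·e^(−rt)) = K/2 → A·e^(−rt) = 1.
e^(−0.38t) = 1/29.986 = 0.033349, so t = ln(29.986)/0.38 = 3.4007/0.38 = 8.9493.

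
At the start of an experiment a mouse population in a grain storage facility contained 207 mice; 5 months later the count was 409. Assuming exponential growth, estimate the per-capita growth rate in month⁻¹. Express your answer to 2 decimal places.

From N(t) = N₀·e^(rt): e^(r·5) = 409/207 = 1.9758.
r·5 = ln(1.9758) = 0.681, so r = 0.681/5 = 0.1362.

0.14 per month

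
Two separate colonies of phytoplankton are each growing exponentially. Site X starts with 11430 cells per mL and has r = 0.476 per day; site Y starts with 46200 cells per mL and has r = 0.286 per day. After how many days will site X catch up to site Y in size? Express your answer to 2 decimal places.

7.35 days

Set 11430·e^(0.476t) = 46200·e^(0.286t).
e^((0.476 − 0.286)t) = 46200/11430 → e^(0.19·t) = 4.042.
0.19·t = ln(4.042) = 1.3967, so t = 1.3967/0.19 = 7.3513.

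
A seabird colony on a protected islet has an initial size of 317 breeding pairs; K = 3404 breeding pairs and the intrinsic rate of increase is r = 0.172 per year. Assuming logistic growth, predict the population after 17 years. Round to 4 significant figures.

A = (K − N₀)/N₀ = (3404 − 317)/317 = 9.7382.
N(t) = K/(1 + A·e^(−rt)) = 3404/(1 + 9.7382×e^(−0.172×17)).
e^(−2.924) = 0.053718; denominator = 1 + 9.7382×0.053718 = 1.5231.
N = 3404/1.5231 = 2234.89.

2235 breeding pairs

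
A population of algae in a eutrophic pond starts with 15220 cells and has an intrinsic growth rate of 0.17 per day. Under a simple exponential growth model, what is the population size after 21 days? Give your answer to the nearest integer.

540563 cells

N(t) = N₀·e^(rt) = 15220 × e^(0.17×21) = 15220 × e^3.57.
e^3.57 ≈ 35.517, so N ≈ 15220 × 35.517 = 540563.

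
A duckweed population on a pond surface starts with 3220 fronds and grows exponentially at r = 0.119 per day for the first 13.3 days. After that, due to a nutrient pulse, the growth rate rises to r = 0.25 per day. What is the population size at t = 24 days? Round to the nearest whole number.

Phase 1: N(13.3) = 3220·e^(0.119×13.3) = 3220·e^1.583 = 15675.2.
Phase 2 runs for 24 − 13.3 = 10.7 days at r = 0.25.
N(24) = 15675.2·e^(0.25×10.7) = 15675.2·e^2.675 = 227484.

227484 fronds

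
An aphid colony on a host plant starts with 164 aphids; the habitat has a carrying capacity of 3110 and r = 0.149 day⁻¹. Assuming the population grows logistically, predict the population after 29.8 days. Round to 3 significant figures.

2570 aphids

A = (K − N₀)/N₀ = (3110 − 164)/164 = 17.963.
N(t) = K/(1 + A·e^(−rt)) = 3110/(1 + 17.963×e^(−0.149×29.8)).
e^(−4.44) = 0.011794; denominator = 1 + 17.963×0.011794 = 1.2119.
N = 3110/1.2119 = 2566.32.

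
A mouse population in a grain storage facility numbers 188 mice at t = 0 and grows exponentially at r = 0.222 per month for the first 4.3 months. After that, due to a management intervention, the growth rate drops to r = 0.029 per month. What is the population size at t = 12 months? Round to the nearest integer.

611 mice

Phase 1: N(4.3) = 188·e^(0.222×4.3) = 188·e^0.9546 = 488.355.
Phase 2 runs for 12 − 4.3 = 7.7 months at r = 0.029.
N(12) = 488.355·e^(0.029×7.7) = 488.355·e^0.2233 = 610.539.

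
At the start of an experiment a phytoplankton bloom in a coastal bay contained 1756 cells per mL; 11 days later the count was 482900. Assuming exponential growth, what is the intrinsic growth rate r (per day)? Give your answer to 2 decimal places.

0.51 per day

From N(t) = N₀·e^(rt): e^(r·11) = 482900/1756 = 275.
r·11 = ln(275) = 5.6168, so r = 5.6168/11 = 0.51062.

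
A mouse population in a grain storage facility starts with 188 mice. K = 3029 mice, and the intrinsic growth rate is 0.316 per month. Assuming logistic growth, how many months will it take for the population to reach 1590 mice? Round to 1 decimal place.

8.9 months

A = (K − N₀)/N₀ = (3029 − 188)/188 = 15.112.
Solve 3029/(1 + 15.112·e^(−0.316t)) = 1590: 1 + 15.112·e^(−0.316t) = 1.905, so e^(−0.316t) = 0.0598894.
−0.316·t = ln(0.0598894) = -2.8153, so t = 2.8153/0.316 = 8.909.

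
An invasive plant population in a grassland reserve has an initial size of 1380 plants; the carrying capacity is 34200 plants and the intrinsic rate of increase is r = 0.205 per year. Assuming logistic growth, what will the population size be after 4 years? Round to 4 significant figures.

2980 plants

A = (K − N₀)/N₀ = (34200 − 1380)/1380 = 23.783.
N(t) = K/(1 + A·e^(−rt)) = 34200/(1 + 23.783×e^(−0.205×4)).
e^(−0.82) = 0.44043; denominator = 1 + 23.783×0.44043 = 11.475.
N = 34200/11.475 = 2980.49.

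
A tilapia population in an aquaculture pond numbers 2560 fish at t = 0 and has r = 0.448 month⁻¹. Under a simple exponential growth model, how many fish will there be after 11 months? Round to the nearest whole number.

353544 fish

N(t) = N₀·e^(rt) = 2560 × e^(0.448×11) = 2560 × e^4.928.
e^4.928 ≈ 138.1, so N ≈ 2560 × 138.1 = 353544.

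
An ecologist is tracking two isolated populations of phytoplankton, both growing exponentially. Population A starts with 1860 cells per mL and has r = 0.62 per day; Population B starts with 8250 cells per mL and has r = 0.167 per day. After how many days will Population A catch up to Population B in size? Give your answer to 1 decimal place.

Set 1860·e^(0.62t) = 8250·e^(0.167t).
e^((0.62 − 0.167)t) = 8250/1860 → e^(0.453·t) = 4.4355.
0.453·t = ln(4.4355) = 1.4896, so t = 1.4896/0.453 = 3.2884.

3.3 days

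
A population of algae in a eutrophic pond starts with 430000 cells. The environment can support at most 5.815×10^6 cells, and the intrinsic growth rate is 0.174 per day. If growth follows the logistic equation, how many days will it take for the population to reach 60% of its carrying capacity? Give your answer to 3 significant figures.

16.9 days

A = (K − N₀)/N₀ = (5.815×10^6 − 430000)/430000 = 12.523.
Solve 5.815×10^6/(1 + 12.523·e^(−0.174t)) = 3.489×10^6: 1 + 12.523·e^(−0.174t) = 1.6667, so e^(−0.174t) = 0.0532343.
−0.174·t = ln(0.0532343) = -2.9331, so t = 2.9331/0.174 = 16.857.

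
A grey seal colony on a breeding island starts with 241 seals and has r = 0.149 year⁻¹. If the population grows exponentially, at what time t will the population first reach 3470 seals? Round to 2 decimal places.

17.90 years

Set N₀·e^(rt) = 3470: e^(0.149·t) = 3470/241 = 14.398.
0.149·t = ln(14.398) = 2.6671, so t = 2.6671/0.149 = 17.9.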